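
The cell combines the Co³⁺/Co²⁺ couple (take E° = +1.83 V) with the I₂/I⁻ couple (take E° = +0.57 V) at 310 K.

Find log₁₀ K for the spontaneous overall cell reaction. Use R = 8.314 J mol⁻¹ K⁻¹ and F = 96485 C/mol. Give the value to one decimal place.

41.0

Cathode: Co³⁺/Co²⁺; anode: I₂/I⁻. E°cell = (+1.83) − (+0.57) = +1.26 V, with n = 2.
ΔG° = −nFE° = −RT ln K, so ln K = nFE°/(RT) = (2)(96485)(+1.26) / ((8.314)(310)) = 94.338.
log₁₀ K = 94.338 / ln 10 = 41.0.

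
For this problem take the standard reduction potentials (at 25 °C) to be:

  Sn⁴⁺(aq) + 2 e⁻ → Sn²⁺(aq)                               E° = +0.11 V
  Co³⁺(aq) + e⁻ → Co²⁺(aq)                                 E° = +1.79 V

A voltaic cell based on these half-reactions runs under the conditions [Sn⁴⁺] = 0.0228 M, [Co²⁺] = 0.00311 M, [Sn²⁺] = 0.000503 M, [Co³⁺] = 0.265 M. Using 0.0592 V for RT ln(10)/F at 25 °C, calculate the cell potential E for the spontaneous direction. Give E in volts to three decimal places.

Co³⁺/Co²⁺ is the cathode (higher E°), Sn⁴⁺/Sn²⁺ the anode: E°cell = +1.79 − (+0.11) = +1.68 V, n = 2.
Overall: 2 Co³⁺(aq) + Sn²⁺(aq) → 2 Co²⁺(aq) + Sn⁴⁺(aq)
Q = [Co²⁺]^2·[Sn⁴⁺] / ([Co³⁺]^2·[Sn²⁺]); log Q = -2.205.
E = E° − (0.0592/n) log Q = +1.68 − (0.0592/2)(-2.205) = +1.745 V.

+1.745 V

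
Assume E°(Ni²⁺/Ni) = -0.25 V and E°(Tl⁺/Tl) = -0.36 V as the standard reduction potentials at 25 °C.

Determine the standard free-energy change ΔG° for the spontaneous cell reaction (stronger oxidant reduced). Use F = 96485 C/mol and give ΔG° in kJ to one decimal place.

-21.2 kJ

Ni²⁺/Ni (E° = -0.25 V) is the cathode; Tl⁺/Tl (E° = -0.36 V) is the anode, so E°cell = +0.11 V.
Balancing electrons gives n = 2 (lcm of 2 and 1).
ΔG° = −nFE° = −(2)(96485)(+0.11) = -21,227 J = -21.2 kJ.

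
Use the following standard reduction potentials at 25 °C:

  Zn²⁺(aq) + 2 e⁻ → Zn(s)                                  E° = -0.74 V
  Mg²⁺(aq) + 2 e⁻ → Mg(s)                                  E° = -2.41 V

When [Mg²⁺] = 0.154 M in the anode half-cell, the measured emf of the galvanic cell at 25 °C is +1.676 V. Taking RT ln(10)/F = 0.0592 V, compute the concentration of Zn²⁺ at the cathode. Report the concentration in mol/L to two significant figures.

Zn²⁺/Zn is the cathode, Mg²⁺/Mg the anode: E°cell = +1.67 V, n = 2.
Overall reaction: Zn²⁺(aq) + Mg(s) → Zn(s) + Mg²⁺(aq); Q = [Mg²⁺]^1/[Zn²⁺]^1.
From E = E° − (0.0592/n) log Q: log Q = (E° − E)·n/0.0592 = (+1.67 − (+1.676))·2/0.0592 = -0.2027.
So 1·log[Zn²⁺] = 1·log(0.154) − log Q = -0.8125 − (-0.2027) = -0.6098; [Zn²⁺] = 10^(-0.6098) ≈ 0.25 M.

0.25 M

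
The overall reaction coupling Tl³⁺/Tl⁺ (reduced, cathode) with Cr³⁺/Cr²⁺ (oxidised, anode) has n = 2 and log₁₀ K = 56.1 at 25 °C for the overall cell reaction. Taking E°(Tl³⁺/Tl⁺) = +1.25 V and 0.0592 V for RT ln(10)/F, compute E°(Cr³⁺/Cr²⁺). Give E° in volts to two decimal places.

-0.41 V

E°cell = (0.0592/n)·log K = (0.0592/2)(56.1) = +1.661 V.
Since Tl³⁺/Tl⁺ is the cathode and Cr³⁺/Cr²⁺ the anode, E°cell = E°(Tl³⁺/Tl⁺) − E°(Cr³⁺/Cr²⁺).
So E°(Cr³⁺/Cr²⁺) = E°(Tl³⁺/Tl⁺) − E°cell = (+1.25) − (+1.661) = -0.41 V.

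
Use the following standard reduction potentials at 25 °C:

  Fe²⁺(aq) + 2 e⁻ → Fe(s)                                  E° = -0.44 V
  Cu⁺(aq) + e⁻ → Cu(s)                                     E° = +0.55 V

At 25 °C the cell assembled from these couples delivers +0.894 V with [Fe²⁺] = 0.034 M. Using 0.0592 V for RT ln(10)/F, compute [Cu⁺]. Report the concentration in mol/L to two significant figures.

0.0044 M

Cu⁺/Cu is the cathode, Fe²⁺/Fe the anode: E°cell = +0.99 V, n = 2.
Overall reaction: 2 Cu⁺(aq) + Fe(s) → 2 Cu(s) + Fe²⁺(aq); Q = [Fe²⁺]^1/[Cu⁺]^2.
From E = E° − (0.0592/n) log Q: log Q = (E° − E)·n/0.0592 = (+0.99 − (+0.894))·2/0.0592 = 3.2432.
So 2·log[Cu⁺] = 1·log(0.034) − log Q = -1.4685 − (3.2432) = -4.7117; log[Cu⁺] = -4.7117 / 2 = -2.3559; [Cu⁺] = 10^(-2.3559) ≈ 0.0044 M.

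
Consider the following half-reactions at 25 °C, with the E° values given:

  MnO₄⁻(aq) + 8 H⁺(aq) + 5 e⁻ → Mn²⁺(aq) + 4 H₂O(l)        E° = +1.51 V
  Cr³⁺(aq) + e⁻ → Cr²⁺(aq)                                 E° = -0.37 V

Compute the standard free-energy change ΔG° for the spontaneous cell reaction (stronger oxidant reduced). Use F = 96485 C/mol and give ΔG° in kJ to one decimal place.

-907.0 kJ

MnO₄⁻/Mn²⁺ (E° = +1.51 V) is the cathode; Cr³⁺/Cr²⁺ (E° = -0.37 V) is the anode, so E°cell = +1.88 V.
Balancing electrons gives n = 5 (lcm of 5 and 1).
ΔG° = −nFE° = −(5)(96485)(+1.88) = -906,959 J = -907.0 kJ.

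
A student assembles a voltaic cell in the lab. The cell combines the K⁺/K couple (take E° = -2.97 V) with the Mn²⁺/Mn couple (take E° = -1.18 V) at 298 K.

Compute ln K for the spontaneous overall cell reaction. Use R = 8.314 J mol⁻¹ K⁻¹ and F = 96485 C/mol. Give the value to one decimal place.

139.4

Cathode: Mn²⁺/Mn; anode: K⁺/K. E°cell = (-1.18) − (-2.97) = +1.79 V, with n = 2.
ΔG° = −nFE° = −RT ln K, so ln K = nFE°/(RT) = (2)(96485)(+1.79) / ((8.314)(298)) = 139.417.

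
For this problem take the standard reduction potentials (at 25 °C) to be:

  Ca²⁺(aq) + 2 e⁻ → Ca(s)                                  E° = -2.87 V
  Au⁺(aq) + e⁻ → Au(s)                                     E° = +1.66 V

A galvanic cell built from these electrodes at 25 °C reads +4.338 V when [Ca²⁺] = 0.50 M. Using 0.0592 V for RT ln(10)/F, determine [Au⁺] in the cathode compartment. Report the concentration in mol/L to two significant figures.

0.00040 M

Au⁺/Au is the cathode, Ca²⁺/Ca the anode: E°cell = +4.53 V, n = 2.
Overall reaction: 2 Au⁺(aq) + Ca(s) → 2 Au(s) + Ca²⁺(aq); Q = [Ca²⁺]^1/[Au⁺]^2.
From E = E° − (0.0592/n) log Q: log Q = (E° − E)·n/0.0592 = (+4.53 − (+4.338))·2/0.0592 = 6.4865.
So 2·log[Au⁺] = 1·log(0.5) − log Q = -0.3010 − (6.4865) = -6.7875; log[Au⁺] = -6.7875 / 2 = -3.3937; [Au⁺] = 10^(-3.3937) ≈ 0.00040 M.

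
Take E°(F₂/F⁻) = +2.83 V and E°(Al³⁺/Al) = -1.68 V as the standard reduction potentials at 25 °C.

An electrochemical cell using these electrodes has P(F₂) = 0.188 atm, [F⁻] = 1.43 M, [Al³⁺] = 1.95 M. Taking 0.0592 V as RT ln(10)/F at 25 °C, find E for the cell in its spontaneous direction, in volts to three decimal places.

F₂/F⁻ is the cathode (higher E°), Al³⁺/Al the anode: E°cell = +2.83 − (-1.68) = +4.51 V, n = 6.
Overall: 3 F₂(g) + 2 Al(s) → 6 F⁻(aq) + 2 Al³⁺(aq)
Q = [F⁻]^6·[Al³⁺]^2 / (P(F₂)^3); log Q = 3.690.
E = E° − (0.0592/n) log Q = +4.51 − (0.0592/6)(3.690) = +4.474 V.

+4.474 V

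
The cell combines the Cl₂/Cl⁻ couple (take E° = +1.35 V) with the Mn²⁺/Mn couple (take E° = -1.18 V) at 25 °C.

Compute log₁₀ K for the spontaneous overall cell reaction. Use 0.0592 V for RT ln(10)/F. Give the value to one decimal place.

Cathode: Cl₂/Cl⁻; anode: Mn²⁺/Mn. E°cell = +2.53 V, n = 2.
log K = nE°cell / 0.0592 = (2)(+2.53) / 0.0592 = 85.5.

85.5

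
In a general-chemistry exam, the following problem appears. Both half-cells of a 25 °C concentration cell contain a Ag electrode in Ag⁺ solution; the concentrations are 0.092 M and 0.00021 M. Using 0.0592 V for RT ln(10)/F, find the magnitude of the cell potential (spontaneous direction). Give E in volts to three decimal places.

For a concentration cell E°cell = 0. The 0.092 M side is the cathode (reduction is favoured where [Ag⁺] is higher).
With n = 1, E = −(0.0592/1) log([Ag⁺]ₐₙ/[Ag⁺]꜀ₐₜ) = −(0.0592/1) log(0.00021/0.092) = −(0.0592/1)(-2.642) = +0.156 V.

+0.156 V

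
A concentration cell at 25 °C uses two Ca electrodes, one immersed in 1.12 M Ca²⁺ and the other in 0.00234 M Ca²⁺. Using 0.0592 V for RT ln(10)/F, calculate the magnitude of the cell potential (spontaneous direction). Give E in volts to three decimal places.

+0.079 V

For a concentration cell E°cell = 0. The 1.12 M side is the cathode (reduction is favoured where [Ca²⁺] is higher).
With n = 2, E = −(0.0592/2) log([Ca²⁺]ₐₙ/[Ca²⁺]꜀ₐₜ) = −(0.0592/2) log(0.00234/1.12) = −(0.0592/2)(-2.680) = +0.079 V.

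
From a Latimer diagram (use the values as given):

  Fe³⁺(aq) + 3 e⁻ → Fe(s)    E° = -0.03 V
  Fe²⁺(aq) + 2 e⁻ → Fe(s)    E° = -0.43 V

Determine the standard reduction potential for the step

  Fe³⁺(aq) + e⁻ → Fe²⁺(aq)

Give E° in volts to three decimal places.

+0.770 V

Sequential free energies add, so n₃E°₃ = n₁E°₁ + n₂E°₂.
With n₃ = 3, and the known step contributing 2×(-0.43) V, the unknown satisfies 1·E° = 3×(-0.03) − 2×(-0.43) = +0.770.
E° = +0.770 / 1 = +0.770 V.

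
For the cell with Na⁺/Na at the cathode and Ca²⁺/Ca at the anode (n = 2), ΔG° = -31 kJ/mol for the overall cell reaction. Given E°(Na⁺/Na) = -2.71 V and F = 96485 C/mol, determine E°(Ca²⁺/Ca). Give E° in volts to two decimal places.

-2.87 V

E°cell = −ΔG°/(nF) = −(-31×10³)/((2)(96485)) = +0.161 V.
Since Na⁺/Na is the cathode and Ca²⁺/Ca the anode, E°cell = E°(Na⁺/Na) − E°(Ca²⁺/Ca).
So E°(Ca²⁺/Ca) = E°(Na⁺/Na) − E°cell = (-2.71) − (+0.161) = -2.87 V.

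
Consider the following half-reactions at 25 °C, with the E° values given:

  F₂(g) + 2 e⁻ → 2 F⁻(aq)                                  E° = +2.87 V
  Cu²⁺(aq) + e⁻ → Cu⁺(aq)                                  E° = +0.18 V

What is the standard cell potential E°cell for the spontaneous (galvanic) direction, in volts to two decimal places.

The F₂/F⁻ couple has the higher reduction potential, so it is the cathode; Cu²⁺/Cu⁺ is oxidised at the anode.
E°cell = E°(cathode) − E°(anode) = (+2.87) − (+0.18) = +2.69 V.
Since E°cell > 0, the reaction is spontaneous under standard conditions.

+2.69 V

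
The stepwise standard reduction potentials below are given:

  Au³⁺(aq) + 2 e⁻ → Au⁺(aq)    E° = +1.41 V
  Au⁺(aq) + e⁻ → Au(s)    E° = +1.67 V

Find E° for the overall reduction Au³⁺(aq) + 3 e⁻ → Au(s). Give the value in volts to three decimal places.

Since ΔG° = −nFE° is additive over sequential reductions, n₃E°₃ = n₁E°₁ + n₂E°₂.
E°₃ = (2×+1.41 + 1×+1.67) / 3 = (+4.490) / 3 = +1.497 V.
E° values themselves are not directly additive — weighting by electron count is essential.

+1.497 V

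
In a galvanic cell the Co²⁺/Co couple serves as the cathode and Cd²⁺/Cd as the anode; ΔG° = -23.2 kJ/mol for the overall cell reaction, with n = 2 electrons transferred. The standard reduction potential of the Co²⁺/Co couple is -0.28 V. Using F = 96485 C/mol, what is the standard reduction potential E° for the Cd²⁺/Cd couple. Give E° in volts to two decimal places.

-0.40 V

E°cell = −ΔG°/(nF) = −(-23.2×10³)/((2)(96485)) = +0.120 V.
Since Co²⁺/Co is the cathode and Cd²⁺/Cd the anode, E°cell = E°(Co²⁺/Co) − E°(Cd²⁺/Cd).
So E°(Cd²⁺/Cd) = E°(Co²⁺/Co) − E°cell = (-0.28) − (+0.120) = -0.40 V.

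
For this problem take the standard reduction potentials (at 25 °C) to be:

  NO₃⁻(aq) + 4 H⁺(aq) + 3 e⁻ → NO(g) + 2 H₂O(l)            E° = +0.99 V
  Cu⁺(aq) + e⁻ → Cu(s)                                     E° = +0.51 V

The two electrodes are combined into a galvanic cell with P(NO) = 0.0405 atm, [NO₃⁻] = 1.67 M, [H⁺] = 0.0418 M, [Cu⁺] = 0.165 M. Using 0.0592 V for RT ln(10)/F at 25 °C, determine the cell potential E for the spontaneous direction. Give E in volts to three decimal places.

NO₃⁻/NO is the cathode (higher E°), Cu⁺/Cu the anode: E°cell = +0.99 − (+0.51) = +0.48 V, n = 3.
Overall: NO₃⁻(aq) + 4 H⁺(aq) + 3 Cu(s) → NO(g) + 2 H₂O(l) + 3 Cu⁺(aq)
Q = P(NO)·[Cu⁺]^3 / ([NO₃⁻]·[H⁺]^4); log Q = 1.552.
E = E° − (0.0592/n) log Q = +0.48 − (0.0592/3)(1.552) = +0.449 V.

+0.449 V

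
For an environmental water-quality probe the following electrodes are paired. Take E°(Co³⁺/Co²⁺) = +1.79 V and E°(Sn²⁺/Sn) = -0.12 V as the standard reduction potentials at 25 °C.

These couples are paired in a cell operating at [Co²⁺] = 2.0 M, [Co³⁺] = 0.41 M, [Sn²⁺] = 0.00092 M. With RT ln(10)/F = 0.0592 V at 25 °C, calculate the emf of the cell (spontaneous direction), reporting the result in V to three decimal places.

Co³⁺/Co²⁺ is the cathode (higher E°), Sn²⁺/Sn the anode: E°cell = +1.79 − (-0.12) = +1.91 V, n = 2.
Overall: 2 Co³⁺(aq) + Sn(s) → 2 Co²⁺(aq) + Sn²⁺(aq)
Q = [Co²⁺]^2·[Sn²⁺] / ([Co³⁺]^2); log Q = -1.660.
E = E° − (0.0592/n) log Q = +1.91 − (0.0592/2)(-1.660) = +1.959 V.

+1.959 V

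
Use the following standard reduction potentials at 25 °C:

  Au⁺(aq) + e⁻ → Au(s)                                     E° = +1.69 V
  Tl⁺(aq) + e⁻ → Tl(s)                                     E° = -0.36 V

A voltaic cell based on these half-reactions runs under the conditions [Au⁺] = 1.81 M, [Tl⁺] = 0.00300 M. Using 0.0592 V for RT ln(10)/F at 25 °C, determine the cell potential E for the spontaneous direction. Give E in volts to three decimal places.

Au⁺/Au is the cathode (higher E°), Tl⁺/Tl the anode: E°cell = +1.69 − (-0.36) = +2.05 V, n = 1.
Overall: Au⁺(aq) + Tl(s) → Au(s) + Tl⁺(aq)
Q = [Tl⁺] / ([Au⁺]); log Q = -2.781.
E = E° − (0.0592/n) log Q = +2.05 − (0.0592/1)(-2.781) = +2.215 V.

+2.215 V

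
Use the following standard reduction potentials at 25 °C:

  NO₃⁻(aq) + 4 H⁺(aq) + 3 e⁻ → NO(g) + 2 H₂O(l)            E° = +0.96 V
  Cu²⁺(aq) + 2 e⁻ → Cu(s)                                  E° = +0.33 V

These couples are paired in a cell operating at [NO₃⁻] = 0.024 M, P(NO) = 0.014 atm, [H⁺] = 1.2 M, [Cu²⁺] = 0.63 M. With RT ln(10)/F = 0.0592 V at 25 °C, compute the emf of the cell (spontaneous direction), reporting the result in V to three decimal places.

NO₃⁻/NO is the cathode (higher E°), Cu²⁺/Cu the anode: E°cell = +0.96 − (+0.33) = +0.63 V, n = 6.
Overall: 2 NO₃⁻(aq) + 8 H⁺(aq) + 3 Cu(s) → 2 NO(g) + 4 H₂O(l) + 3 Cu²⁺(aq)
Q = P(NO)^2·[Cu²⁺]^3 / ([NO₃⁻]^2·[H⁺]^8); log Q = -1.704.
E = E° − (0.0592/n) log Q = +0.63 − (0.0592/6)(-1.704) = +0.647 V.

+0.647 V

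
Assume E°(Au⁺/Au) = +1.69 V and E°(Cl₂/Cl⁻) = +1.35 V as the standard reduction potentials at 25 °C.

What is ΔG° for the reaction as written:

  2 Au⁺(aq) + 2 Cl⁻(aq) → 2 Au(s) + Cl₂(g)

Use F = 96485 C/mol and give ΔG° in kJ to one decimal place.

As written, Au⁺/Au is reduced (cathode) and Cl₂/Cl⁻ is oxidised (anode), so E°cell = (+1.69) − (+1.35) = +0.34 V.
Balancing electrons gives n = 2.
ΔG° = −nFE° = −(2)(96485)(+0.34) = -65,610 J = -65.6 kJ.

-65.6 kJ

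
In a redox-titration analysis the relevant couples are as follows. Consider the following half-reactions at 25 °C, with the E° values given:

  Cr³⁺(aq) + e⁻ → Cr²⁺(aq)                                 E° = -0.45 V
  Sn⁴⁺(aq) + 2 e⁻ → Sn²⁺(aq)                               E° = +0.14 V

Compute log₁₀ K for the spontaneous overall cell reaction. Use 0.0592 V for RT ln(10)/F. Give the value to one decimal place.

Cathode: Sn⁴⁺/Sn²⁺; anode: Cr³⁺/Cr²⁺. E°cell = +0.59 V, n = 2.
log K = nE°cell / 0.0592 = (2)(+0.59) / 0.0592 = 19.9.

19.9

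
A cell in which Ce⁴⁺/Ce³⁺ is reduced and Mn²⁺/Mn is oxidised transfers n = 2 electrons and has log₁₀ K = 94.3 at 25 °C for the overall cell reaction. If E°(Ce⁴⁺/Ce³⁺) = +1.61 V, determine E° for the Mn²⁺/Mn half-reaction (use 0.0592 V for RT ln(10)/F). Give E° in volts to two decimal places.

E°cell = (0.0592/n)·log K = (0.0592/2)(94.3) = +2.791 V.
Since Ce⁴⁺/Ce³⁺ is the cathode and Mn²⁺/Mn the anode, E°cell = E°(Ce⁴⁺/Ce³⁺) − E°(Mn²⁺/Mn).
So E°(Mn²⁺/Mn) = E°(Ce⁴⁺/Ce³⁺) − E°cell = (+1.61) − (+2.791) = -1.18 V.

-1.18 V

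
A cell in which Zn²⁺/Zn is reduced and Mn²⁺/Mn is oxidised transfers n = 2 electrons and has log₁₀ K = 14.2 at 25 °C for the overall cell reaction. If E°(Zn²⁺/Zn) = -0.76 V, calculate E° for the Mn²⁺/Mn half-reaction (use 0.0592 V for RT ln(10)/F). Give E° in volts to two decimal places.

-1.18 V

E°cell = (0.0592/n)·log K = (0.0592/2)(14.2) = +0.420 V.
Since Zn²⁺/Zn is the cathode and Mn²⁺/Mn the anode, E°cell = E°(Zn²⁺/Zn) − E°(Mn²⁺/Mn).
So E°(Mn²⁺/Mn) = E°(Zn²⁺/Zn) − E°cell = (-0.76) − (+0.420) = -1.18 V.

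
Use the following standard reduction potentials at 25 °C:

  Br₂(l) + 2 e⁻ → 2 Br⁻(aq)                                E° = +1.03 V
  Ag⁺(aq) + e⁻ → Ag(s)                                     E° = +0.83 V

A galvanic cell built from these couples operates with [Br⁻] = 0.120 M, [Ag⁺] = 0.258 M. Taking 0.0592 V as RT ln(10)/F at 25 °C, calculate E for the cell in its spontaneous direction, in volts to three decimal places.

Br₂/Br⁻ is the cathode (higher E°), Ag⁺/Ag the anode: E°cell = +1.03 − (+0.83) = +0.20 V, n = 2.
Overall: Br₂(l) + 2 Ag(s) → 2 Br⁻(aq) + 2 Ag⁺(aq)
Q = [Br⁻]^2·[Ag⁺]^2; log Q = -3.018.
E = E° − (0.0592/n) log Q = +0.20 − (0.0592/2)(-3.018) = +0.289 V.

+0.289 V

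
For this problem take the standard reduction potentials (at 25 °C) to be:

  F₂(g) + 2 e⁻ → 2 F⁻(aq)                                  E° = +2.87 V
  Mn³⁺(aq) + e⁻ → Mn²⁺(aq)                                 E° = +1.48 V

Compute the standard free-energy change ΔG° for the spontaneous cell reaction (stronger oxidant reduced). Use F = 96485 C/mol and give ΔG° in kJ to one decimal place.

-268.2 kJ

F₂/F⁻ (E° = +2.87 V) is the cathode; Mn³⁺/Mn²⁺ (E° = +1.48 V) is the anode, so E°cell = +1.39 V.
Balancing electrons gives n = 2 (lcm of 2 and 1).
ΔG° = −nFE° = −(2)(96485)(+1.39) = -268,228 J = -268.2 kJ.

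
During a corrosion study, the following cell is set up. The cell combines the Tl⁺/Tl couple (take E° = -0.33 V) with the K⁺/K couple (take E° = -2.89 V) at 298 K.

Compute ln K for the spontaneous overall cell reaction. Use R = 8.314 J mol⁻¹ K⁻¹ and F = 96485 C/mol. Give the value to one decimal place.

99.7

Cathode: Tl⁺/Tl; anode: K⁺/K. E°cell = (-0.33) − (-2.89) = +2.56 V, with n = 1.
ΔG° = −nFE° = −RT ln K, so ln K = nFE°/(RT) = (1)(96485)(+2.56) / ((8.314)(298)) = 99.695.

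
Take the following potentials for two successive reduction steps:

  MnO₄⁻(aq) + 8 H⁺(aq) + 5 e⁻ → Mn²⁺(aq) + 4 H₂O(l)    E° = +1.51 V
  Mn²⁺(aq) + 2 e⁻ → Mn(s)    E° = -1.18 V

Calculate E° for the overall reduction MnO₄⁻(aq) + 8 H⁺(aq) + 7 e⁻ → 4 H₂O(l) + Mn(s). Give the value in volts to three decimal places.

Since ΔG° = −nFE° is additive over sequential reductions, n₃E°₃ = n₁E°₁ + n₂E°₂.
E°₃ = (5×+1.51 + 2×-1.18) / 7 = (+5.190) / 7 = +0.741 V.
Simply averaging or adding the two E° values would be wrong; the electron-weighted sum is required.

+0.741 V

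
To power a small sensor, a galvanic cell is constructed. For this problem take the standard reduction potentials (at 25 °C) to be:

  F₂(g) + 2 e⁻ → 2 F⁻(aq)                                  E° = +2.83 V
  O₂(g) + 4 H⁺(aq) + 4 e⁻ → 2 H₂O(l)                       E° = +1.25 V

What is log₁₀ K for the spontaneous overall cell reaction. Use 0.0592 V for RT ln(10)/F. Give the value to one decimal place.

106.8

Cathode: F₂/F⁻; anode: O₂/H₂O. E°cell = +1.58 V, n = 4.
log K = nE°cell / 0.0592 = (4)(+1.58) / 0.0592 = 106.8.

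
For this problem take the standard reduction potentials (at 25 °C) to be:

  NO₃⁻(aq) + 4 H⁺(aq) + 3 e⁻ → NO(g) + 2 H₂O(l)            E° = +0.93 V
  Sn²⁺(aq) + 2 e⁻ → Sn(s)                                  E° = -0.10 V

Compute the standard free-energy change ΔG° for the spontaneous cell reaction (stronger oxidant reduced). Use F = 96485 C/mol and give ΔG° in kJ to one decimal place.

-596.3 kJ

NO₃⁻/NO (E° = +0.93 V) is the cathode; Sn²⁺/Sn (E° = -0.10 V) is the anode, so E°cell = +1.03 V.
Balancing electrons gives n = 6 (lcm of 3 and 2).
ΔG° = −nFE° = −(6)(96485)(+1.03) = -596,277 J = -596.3 kJ.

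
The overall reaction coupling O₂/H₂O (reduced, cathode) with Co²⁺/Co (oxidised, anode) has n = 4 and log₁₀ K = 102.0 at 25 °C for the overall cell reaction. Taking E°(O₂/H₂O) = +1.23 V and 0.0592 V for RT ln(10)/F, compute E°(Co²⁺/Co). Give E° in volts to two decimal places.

E°cell = (0.0592/n)·log K = (0.0592/4)(102.0) = +1.510 V.
Since O₂/H₂O is the cathode and Co²⁺/Co the anode, E°cell = E°(O₂/H₂O) − E°(Co²⁺/Co).
So E°(Co²⁺/Co) = E°(O₂/H₂O) − E°cell = (+1.23) − (+1.510) = -0.28 V.

-0.28 V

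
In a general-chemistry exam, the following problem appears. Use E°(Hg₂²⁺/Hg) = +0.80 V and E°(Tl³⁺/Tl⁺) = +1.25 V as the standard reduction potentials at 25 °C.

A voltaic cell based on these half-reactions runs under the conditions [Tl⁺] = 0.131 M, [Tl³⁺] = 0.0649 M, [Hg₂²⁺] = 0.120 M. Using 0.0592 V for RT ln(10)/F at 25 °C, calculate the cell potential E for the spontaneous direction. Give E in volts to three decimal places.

+0.468 V

Tl³⁺/Tl⁺ is the cathode (higher E°), Hg₂²⁺/Hg the anode: E°cell = +1.25 − (+0.80) = +0.45 V, n = 2.
Overall: Tl³⁺(aq) + 2 Hg(l) → Tl⁺(aq) + Hg₂²⁺(aq)
Q = [Tl⁺]·[Hg₂²⁺] / ([Tl³⁺]); log Q = -0.616.
E = E° − (0.0592/n) log Q = +0.45 − (0.0592/2)(-0.616) = +0.468 V.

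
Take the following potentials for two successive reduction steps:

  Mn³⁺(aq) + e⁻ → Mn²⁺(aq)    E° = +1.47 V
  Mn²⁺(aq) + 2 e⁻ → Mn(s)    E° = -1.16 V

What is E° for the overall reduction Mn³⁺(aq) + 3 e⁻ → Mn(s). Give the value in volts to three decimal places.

Since ΔG° = −nFE° is additive over sequential reductions, n₃E°₃ = n₁E°₁ + n₂E°₂.
E°₃ = (1×+1.47 + 2×-1.16) / 3 = (-0.850) / 3 = -0.283 V.

-0.283 V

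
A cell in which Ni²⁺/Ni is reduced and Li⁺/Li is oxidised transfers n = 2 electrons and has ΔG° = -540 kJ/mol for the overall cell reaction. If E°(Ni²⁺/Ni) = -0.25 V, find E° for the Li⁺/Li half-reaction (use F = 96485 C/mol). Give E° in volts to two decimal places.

-3.05 V

E°cell = −ΔG°/(nF) = −(-540×10³)/((2)(96485)) = +2.798 V.
Since Ni²⁺/Ni is the cathode and Li⁺/Li the anode, E°cell = E°(Ni²⁺/Ni) − E°(Li⁺/Li).
So E°(Li⁺/Li) = E°(Ni²⁺/Ni) − E°cell = (-0.25) − (+2.798) = -3.05 V.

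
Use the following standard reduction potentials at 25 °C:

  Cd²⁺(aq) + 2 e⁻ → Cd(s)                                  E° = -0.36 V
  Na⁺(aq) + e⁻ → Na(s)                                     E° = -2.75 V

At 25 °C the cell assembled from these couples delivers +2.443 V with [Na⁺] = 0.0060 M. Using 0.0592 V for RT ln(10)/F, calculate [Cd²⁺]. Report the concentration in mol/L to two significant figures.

0.0022 M

Cd²⁺/Cd is the cathode, Na⁺/Na the anode: E°cell = +2.39 V, n = 2.
Overall reaction: Cd²⁺(aq) + 2 Na(s) → Cd(s) + 2 Na⁺(aq); Q = [Na⁺]^2/[Cd²⁺]^1.
From E = E° − (0.0592/n) log Q: log Q = (E° − E)·n/0.0592 = (+2.39 − (+2.443))·2/0.0592 = -1.7905.
So 1·log[Cd²⁺] = 2·log(0.006) − log Q = -4.4437 − (-1.7905) = -2.6532; [Cd²⁺] = 10^(-2.6532) ≈ 0.0022 M.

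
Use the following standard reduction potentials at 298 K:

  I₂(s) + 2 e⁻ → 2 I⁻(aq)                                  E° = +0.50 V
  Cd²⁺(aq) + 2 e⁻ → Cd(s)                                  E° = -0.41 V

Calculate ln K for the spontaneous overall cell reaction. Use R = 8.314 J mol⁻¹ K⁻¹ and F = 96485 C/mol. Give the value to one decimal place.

Cathode: I₂/I⁻; anode: Cd²⁺/Cd. E°cell = (+0.50) − (-0.41) = +0.91 V, with n = 2.
ΔG° = −nFE° = −RT ln K, so ln K = nFE°/(RT) = (2)(96485)(+0.91) / ((8.314)(298)) = 70.877.

70.9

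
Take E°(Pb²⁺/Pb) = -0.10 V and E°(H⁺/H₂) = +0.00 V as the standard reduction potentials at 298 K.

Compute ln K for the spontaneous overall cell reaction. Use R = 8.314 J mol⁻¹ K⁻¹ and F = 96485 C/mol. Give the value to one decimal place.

Cathode: H⁺/H₂; anode: Pb²⁺/Pb. E°cell = (+0.00) − (-0.10) = +0.10 V, with n = 2.
ΔG° = −nFE° = −RT ln K, so ln K = nFE°/(RT) = (2)(96485)(+0.10) / ((8.314)(298)) = 7.789.

7.8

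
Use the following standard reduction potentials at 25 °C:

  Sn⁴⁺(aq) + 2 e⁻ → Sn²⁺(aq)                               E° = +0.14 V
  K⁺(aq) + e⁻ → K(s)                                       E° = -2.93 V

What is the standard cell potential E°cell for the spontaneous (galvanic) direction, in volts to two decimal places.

The Sn⁴⁺/Sn²⁺ couple has the higher reduction potential, so it is the cathode; K⁺/K is oxidised at the anode.
E°cell = E°(cathode) − E°(anode) = (+0.14) − (-2.93) = +3.07 V.
Since E°cell > 0, the reaction is spontaneous under standard conditions.

+3.07 V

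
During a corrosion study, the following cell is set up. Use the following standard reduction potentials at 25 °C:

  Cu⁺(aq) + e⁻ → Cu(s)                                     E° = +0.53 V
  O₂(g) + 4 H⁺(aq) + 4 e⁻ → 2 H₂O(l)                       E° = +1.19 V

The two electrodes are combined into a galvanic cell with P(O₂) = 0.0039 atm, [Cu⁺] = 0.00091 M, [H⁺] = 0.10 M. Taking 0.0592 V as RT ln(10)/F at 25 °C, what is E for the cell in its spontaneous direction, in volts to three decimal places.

+0.745 V

O₂/H₂O is the cathode (higher E°), Cu⁺/Cu the anode: E°cell = +1.19 − (+0.53) = +0.66 V, n = 4.
Overall: O₂(g) + 4 H⁺(aq) + 4 Cu(s) → 2 H₂O(l) + 4 Cu⁺(aq)
Q = [Cu⁺]^4 / (P(O₂)·[H⁺]^4); log Q = -5.755.
E = E° − (0.0592/n) log Q = +0.66 − (0.0592/4)(-5.755) = +0.745 V.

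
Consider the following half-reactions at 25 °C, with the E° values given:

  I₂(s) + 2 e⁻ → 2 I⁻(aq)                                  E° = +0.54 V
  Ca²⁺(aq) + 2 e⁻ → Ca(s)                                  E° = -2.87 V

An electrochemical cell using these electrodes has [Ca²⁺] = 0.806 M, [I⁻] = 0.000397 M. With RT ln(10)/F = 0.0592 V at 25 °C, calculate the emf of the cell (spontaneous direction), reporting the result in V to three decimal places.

I₂/I⁻ is the cathode (higher E°), Ca²⁺/Ca the anode: E°cell = +0.54 − (-2.87) = +3.41 V, n = 2.
Overall: I₂(s) + Ca(s) → 2 I⁻(aq) + Ca²⁺(aq)
Q = [I⁻]^2·[Ca²⁺]; log Q = -6.896.
E = E° − (0.0592/n) log Q = +3.41 − (0.0592/2)(-6.896) = +3.614 V.

+3.614 V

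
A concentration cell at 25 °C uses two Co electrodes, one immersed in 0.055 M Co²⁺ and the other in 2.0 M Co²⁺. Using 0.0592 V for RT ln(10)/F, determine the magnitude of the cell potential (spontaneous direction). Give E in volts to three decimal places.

+0.046 V

For a concentration cell E°cell = 0. The 2.0 M side is the cathode (reduction is favoured where [Co²⁺] is higher).
With n = 2, E = −(0.0592/2) log([Co²⁺]ₐₙ/[Co²⁺]꜀ₐₜ) = −(0.0592/2) log(0.055/2) = −(0.0592/2)(-1.561) = +0.046 V.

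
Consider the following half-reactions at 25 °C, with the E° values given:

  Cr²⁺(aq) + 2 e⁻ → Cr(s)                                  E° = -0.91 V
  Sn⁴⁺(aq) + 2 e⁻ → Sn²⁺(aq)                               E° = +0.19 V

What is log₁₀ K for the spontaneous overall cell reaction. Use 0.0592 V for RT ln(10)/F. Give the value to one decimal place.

Cathode: Sn⁴⁺/Sn²⁺; anode: Cr²⁺/Cr. E°cell = +1.10 V, n = 2.
log K = nE°cell / 0.0592 = (2)(+1.10) / 0.0592 = 37.2.

37.2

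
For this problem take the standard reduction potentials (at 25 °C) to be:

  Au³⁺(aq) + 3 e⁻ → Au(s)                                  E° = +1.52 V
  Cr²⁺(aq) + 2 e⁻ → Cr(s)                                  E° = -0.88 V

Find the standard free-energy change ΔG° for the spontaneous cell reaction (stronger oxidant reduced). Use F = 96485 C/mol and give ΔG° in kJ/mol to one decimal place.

-1389.4 kJ/mol

Au³⁺/Au (E° = +1.52 V) is the cathode; Cr²⁺/Cr (E° = -0.88 V) is the anode, so E°cell = +2.40 V.
Balancing electrons gives n = 6 (lcm of 3 and 2).
ΔG° = −nFE° = −(6)(96485)(+2.40) = -1,389,384 J = -1389.4 kJ/mol.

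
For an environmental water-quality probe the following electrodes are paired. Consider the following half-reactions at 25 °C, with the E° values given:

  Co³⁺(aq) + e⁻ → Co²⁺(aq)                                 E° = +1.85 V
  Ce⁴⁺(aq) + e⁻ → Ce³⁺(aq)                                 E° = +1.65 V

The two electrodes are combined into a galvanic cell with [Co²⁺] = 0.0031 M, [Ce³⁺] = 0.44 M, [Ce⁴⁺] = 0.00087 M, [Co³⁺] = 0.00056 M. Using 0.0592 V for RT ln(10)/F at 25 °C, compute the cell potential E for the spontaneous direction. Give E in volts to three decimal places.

Co³⁺/Co²⁺ is the cathode (higher E°), Ce⁴⁺/Ce³⁺ the anode: E°cell = +1.85 − (+1.65) = +0.20 V, n = 1.
Overall: Co³⁺(aq) + Ce³⁺(aq) → Co²⁺(aq) + Ce⁴⁺(aq)
Q = [Co²⁺]·[Ce⁴⁺] / ([Co³⁺]·[Ce³⁺]); log Q = -1.961.
E = E° − (0.0592/n) log Q = +0.20 − (0.0592/1)(-1.961) = +0.316 V.

+0.316 V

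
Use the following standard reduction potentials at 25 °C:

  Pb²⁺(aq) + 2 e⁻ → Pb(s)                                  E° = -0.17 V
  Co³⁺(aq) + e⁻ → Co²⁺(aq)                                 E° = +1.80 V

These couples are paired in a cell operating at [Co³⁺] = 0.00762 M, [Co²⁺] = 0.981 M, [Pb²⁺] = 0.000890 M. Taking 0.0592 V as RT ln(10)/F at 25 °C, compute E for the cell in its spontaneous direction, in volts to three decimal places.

Co³⁺/Co²⁺ is the cathode (higher E°), Pb²⁺/Pb the anode: E°cell = +1.80 − (-0.17) = +1.97 V, n = 2.
Overall: 2 Co³⁺(aq) + Pb(s) → 2 Co²⁺(aq) + Pb²⁺(aq)
Q = [Co²⁺]^2·[Pb²⁺] / ([Co³⁺]^2); log Q = 1.169.
E = E° − (0.0592/n) log Q = +1.97 − (0.0592/2)(1.169) = +1.935 V.

+1.935 V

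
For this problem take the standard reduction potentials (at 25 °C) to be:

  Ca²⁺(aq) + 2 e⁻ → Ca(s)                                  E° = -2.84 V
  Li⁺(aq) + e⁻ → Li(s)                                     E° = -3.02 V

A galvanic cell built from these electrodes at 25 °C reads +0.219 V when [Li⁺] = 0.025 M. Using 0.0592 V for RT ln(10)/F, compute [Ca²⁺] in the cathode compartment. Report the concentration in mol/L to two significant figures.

Ca²⁺/Ca is the cathode, Li⁺/Li the anode: E°cell = +0.18 V, n = 2.
Overall reaction: Ca²⁺(aq) + 2 Li(s) → Ca(s) + 2 Li⁺(aq); Q = [Li⁺]^2/[Ca²⁺]^1.
From E = E° − (0.0592/n) log Q: log Q = (E° − E)·n/0.0592 = (+0.18 − (+0.219))·2/0.0592 = -1.3176.
So 1·log[Ca²⁺] = 2·log(0.025) − log Q = -3.2041 − (-1.3176) = -1.8865; [Ca²⁺] = 10^(-1.8865) ≈ 0.013 M.

0.013 M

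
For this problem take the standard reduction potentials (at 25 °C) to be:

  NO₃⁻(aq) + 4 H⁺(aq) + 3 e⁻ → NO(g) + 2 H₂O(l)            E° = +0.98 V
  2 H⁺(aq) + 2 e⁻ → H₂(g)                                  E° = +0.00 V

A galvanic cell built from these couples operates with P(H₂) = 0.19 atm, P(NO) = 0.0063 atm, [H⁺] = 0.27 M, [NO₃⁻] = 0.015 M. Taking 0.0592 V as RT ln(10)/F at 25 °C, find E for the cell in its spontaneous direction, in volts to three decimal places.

+0.955 V

NO₃⁻/NO is the cathode (higher E°), H⁺/H₂ the anode: E°cell = +0.98 − (+0.00) = +0.98 V, n = 6.
Overall: 2 NO₃⁻(aq) + 2 H⁺(aq) + 3 H₂(g) → 2 NO(g) + 4 H₂O(l)
Q = P(NO)^2 / ([NO₃⁻]^2·[H⁺]^2·P(H₂)^3); log Q = 2.548.
E = E° − (0.0592/n) log Q = +0.98 − (0.0592/6)(2.548) = +0.955 V.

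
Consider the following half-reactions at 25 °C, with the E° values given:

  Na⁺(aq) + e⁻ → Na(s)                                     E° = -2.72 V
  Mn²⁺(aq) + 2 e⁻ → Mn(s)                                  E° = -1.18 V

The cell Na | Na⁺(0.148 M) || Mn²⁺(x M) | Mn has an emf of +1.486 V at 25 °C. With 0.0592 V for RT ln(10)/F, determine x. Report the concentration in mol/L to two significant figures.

0.00033 M

Mn²⁺/Mn is the cathode, Na⁺/Na the anode: E°cell = +1.54 V, n = 2.
Overall reaction: Mn²⁺(aq) + 2 Na(s) → Mn(s) + 2 Na⁺(aq); Q = [Na⁺]^2/[Mn²⁺]^1.
From E = E° − (0.0592/n) log Q: log Q = (E° − E)·n/0.0592 = (+1.54 − (+1.486))·2/0.0592 = 1.8243.
So 1·log[Mn²⁺] = 2·log(0.148) − log Q = -1.6595 − (1.8243) = -3.4838; [Mn²⁺] = 10^(-3.4838) ≈ 0.00033 M.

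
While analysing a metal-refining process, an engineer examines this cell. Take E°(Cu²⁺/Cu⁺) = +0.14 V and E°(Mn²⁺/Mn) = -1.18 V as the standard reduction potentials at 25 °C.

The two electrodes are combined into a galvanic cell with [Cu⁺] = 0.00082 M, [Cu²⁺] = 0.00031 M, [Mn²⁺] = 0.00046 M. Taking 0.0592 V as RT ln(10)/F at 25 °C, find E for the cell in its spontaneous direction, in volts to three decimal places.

+1.394 V

Cu²⁺/Cu⁺ is the cathode (higher E°), Mn²⁺/Mn the anode: E°cell = +0.14 − (-1.18) = +1.32 V, n = 2.
Overall: 2 Cu²⁺(aq) + Mn(s) → 2 Cu⁺(aq) + Mn²⁺(aq)
Q = [Cu⁺]^2·[Mn²⁺] / ([Cu²⁺]^2); log Q = -2.492.
E = E° − (0.0592/n) log Q = +1.32 − (0.0592/2)(-2.492) = +1.394 V.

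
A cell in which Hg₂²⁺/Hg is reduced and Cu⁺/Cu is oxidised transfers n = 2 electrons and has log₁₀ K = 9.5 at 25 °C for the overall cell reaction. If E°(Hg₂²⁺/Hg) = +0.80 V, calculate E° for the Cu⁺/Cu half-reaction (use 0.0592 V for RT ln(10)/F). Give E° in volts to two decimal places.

E°cell = (0.0592/n)·log K = (0.0592/2)(9.5) = +0.281 V.
Since Hg₂²⁺/Hg is the cathode and Cu⁺/Cu the anode, E°cell = E°(Hg₂²⁺/Hg) − E°(Cu⁺/Cu).
So E°(Cu⁺/Cu) = E°(Hg₂²⁺/Hg) − E°cell = (+0.80) − (+0.281) = +0.52 V.

+0.52 V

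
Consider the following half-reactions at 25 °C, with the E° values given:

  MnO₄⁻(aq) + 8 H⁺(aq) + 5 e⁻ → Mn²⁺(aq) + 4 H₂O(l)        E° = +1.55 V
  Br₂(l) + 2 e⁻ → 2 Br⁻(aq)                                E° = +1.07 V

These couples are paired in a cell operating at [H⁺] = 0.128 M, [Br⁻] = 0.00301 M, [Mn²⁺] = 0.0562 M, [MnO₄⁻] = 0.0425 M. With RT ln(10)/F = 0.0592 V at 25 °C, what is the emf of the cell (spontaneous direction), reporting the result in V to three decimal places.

+0.245 V

MnO₄⁻/Mn²⁺ is the cathode (higher E°), Br₂/Br⁻ the anode: E°cell = +1.55 − (+1.07) = +0.48 V, n = 10.
Overall: 2 MnO₄⁻(aq) + 16 H⁺(aq) + 10 Br⁻(aq) → 2 Mn²⁺(aq) + 8 H₂O(l) + 5 Br₂(l)
Q = [Mn²⁺]^2 / ([MnO₄⁻]^2·[H⁺]^16·[Br⁻]^10); log Q = 39.742.
E = E° − (0.0592/n) log Q = +0.48 − (0.0592/10)(39.742) = +0.245 V.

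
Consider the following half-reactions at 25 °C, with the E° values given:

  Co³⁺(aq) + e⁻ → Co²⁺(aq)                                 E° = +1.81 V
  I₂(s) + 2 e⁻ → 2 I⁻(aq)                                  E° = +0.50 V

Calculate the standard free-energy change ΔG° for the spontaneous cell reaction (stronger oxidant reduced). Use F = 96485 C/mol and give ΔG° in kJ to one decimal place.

Co³⁺/Co²⁺ (E° = +1.81 V) is the cathode; I₂/I⁻ (E° = +0.50 V) is the anode, so E°cell = +1.31 V.
Balancing electrons gives n = 2 (lcm of 1 and 2).
ΔG° = −nFE° = −(2)(96485)(+1.31) = -252,791 J = -252.8 kJ.

-252.8 kJ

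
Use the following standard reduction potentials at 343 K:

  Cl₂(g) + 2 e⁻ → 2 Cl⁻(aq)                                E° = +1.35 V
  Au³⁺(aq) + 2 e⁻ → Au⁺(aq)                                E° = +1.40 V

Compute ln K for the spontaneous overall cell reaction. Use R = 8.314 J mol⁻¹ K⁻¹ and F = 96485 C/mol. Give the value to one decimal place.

3.4

Cathode: Au³⁺/Au⁺; anode: Cl₂/Cl⁻. E°cell = (+1.40) − (+1.35) = +0.05 V, with n = 2.
ΔG° = −nFE° = −RT ln K, so ln K = nFE°/(RT) = (2)(96485)(+0.05) / ((8.314)(343)) = 3.383.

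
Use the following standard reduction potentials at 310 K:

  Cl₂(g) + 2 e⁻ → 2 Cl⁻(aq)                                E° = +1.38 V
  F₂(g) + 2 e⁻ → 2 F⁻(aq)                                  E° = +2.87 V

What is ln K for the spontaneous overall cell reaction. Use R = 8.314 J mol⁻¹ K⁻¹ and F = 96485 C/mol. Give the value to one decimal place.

Cathode: F₂/F⁻; anode: Cl₂/Cl⁻. E°cell = (+2.87) − (+1.38) = +1.49 V, with n = 2.
ΔG° = −nFE° = −RT ln K, so ln K = nFE°/(RT) = (2)(96485)(+1.49) / ((8.314)(310)) = 111.559.

111.6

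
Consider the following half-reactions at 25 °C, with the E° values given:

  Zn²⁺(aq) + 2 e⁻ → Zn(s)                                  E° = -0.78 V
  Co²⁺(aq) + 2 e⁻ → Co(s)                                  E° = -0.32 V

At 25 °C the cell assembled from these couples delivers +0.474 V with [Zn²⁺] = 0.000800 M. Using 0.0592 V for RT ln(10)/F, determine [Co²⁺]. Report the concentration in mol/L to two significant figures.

Co²⁺/Co is the cathode, Zn²⁺/Zn the anode: E°cell = +0.46 V, n = 2.
Overall reaction: Co²⁺(aq) + Zn(s) → Co(s) + Zn²⁺(aq); Q = [Zn²⁺]^1/[Co²⁺]^1.
From E = E° − (0.0592/n) log Q: log Q = (E° − E)·n/0.0592 = (+0.46 − (+0.474))·2/0.0592 = -0.4730.
So 1·log[Co²⁺] = 1·log(0.0008) − log Q = -3.0969 − (-0.4730) = -2.6239; [Co²⁺] = 10^(-2.6239) ≈ 0.0024 M.

0.0024 M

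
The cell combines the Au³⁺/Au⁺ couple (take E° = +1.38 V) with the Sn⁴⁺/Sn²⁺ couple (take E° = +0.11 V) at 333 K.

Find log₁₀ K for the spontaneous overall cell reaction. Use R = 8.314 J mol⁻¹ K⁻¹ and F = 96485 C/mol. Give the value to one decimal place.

38.4

Cathode: Au³⁺/Au⁺; anode: Sn⁴⁺/Sn²⁺. E°cell = (+1.38) − (+0.11) = +1.27 V, with n = 2.
ΔG° = −nFE° = −RT ln K, so ln K = nFE°/(RT) = (2)(96485)(+1.27) / ((8.314)(333)) = 88.520.
log₁₀ K = 88.520 / ln 10 = 38.4.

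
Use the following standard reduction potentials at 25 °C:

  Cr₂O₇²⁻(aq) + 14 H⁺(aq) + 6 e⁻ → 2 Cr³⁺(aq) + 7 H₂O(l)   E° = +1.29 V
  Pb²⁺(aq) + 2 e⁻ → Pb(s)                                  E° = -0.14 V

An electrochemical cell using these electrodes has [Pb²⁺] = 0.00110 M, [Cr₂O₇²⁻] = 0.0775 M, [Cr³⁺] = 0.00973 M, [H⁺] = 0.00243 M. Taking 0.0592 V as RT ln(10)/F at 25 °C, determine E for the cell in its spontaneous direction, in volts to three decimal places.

+1.185 V

Cr₂O₇²⁻/Cr³⁺ is the cathode (higher E°), Pb²⁺/Pb the anode: E°cell = +1.29 − (-0.14) = +1.43 V, n = 6.
Overall: Cr₂O₇²⁻(aq) + 14 H⁺(aq) + 3 Pb(s) → 2 Cr³⁺(aq) + 7 H₂O(l) + 3 Pb²⁺(aq)
Q = [Cr³⁺]^2·[Pb²⁺]^3 / ([Cr₂O₇²⁻]·[H⁺]^14); log Q = 24.813.
E = E° − (0.0592/n) log Q = +1.43 − (0.0592/6)(24.813) = +1.185 V.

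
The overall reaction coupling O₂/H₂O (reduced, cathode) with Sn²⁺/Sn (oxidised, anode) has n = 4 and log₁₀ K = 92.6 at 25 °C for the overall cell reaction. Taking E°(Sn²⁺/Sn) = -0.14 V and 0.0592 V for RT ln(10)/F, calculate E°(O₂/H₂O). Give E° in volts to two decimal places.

+1.23 V

E°cell = (0.0592/n)·log K = (0.0592/4)(92.6) = +1.370 V.
Since O₂/H₂O is the cathode and Sn²⁺/Sn the anode, E°cell = E°(O₂/H₂O) − E°(Sn²⁺/Sn).
So E°(O₂/H₂O) = E°cell + E°(Sn²⁺/Sn) = +1.370 + (-0.14) = +1.23 V.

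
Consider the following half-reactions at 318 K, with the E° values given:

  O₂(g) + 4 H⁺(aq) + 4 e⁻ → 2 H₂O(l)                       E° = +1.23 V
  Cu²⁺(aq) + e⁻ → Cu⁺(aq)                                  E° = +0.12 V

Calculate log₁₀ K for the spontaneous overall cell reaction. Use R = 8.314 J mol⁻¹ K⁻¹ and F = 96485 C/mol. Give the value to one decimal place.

Cathode: O₂/H₂O; anode: Cu²⁺/Cu⁺. E°cell = (+1.23) − (+0.12) = +1.11 V, with n = 4.
ΔG° = −nFE° = −RT ln K, so ln K = nFE°/(RT) = (4)(96485)(+1.11) / ((8.314)(318)) = 162.034.
log₁₀ K = 162.034 / ln 10 = 70.4.

70.4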